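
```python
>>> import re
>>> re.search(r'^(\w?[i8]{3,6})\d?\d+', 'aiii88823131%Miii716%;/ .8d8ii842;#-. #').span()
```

The match spans [0:12] → 'aiii88823131'.

(0, 12)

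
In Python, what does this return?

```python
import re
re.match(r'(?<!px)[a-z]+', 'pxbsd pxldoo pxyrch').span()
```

(0, 5)

`re.match` only tries the pattern at the start of the string.
The match spans [0:5] → 'pxbsd'.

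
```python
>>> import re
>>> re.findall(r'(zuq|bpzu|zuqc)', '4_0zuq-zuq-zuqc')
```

The regex engine tests alternatives in the order written; an earlier branch that matches wins even if a later one would match more.
With a single group, `findall` returns only what that group captured — 3 items.

['zuq', 'zuq', 'zuq']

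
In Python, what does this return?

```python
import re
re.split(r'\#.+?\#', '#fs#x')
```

['', 'x']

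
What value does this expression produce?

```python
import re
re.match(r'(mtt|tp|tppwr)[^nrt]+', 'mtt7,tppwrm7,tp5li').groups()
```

('mtt',)

`re.match` only tries the pattern at the start of the string.
The match spans [0:5] → 'mtt7,'.
Captured: group 1 = 'mtt'.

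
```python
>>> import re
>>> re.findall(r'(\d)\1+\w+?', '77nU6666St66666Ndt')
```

The backreference `\1` re-matches whatever the first group consumed, character for character.
Matches: at [0:3] match '77n', group 1 = '7'; at [4:9] match '6666S', group 1 = '6'; at [10:16] match '66666N', group 1 = '6'.
`findall` collects group 1 from each match (3 total).

['7', '6', '6']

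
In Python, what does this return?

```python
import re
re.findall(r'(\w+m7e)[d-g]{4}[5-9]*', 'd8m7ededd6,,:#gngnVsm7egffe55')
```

['d8m7e', 'gngnVsm7e']

The pattern matches one or more of a word character, then the literal 'm7e' (captured); then exactly 4 of a character in [d-g], then zero or more of a character in [5-9].
Matches: at [0:10] match 'd8m7ededd6', group 1 = 'd8m7e'; at [14:29] match 'gngnVsm7egffe55', group 1 = 'gngnVsm7e'.
With a single group, `findall` returns only what that group captured — 2 items.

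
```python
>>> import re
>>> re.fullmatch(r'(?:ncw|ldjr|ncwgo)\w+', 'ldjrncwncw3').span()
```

(0, 11)

`re.fullmatch` is like wrapping the pattern in `^…$` (in single-line mode).
The match spans [0:11] → 'ldjrncwncw3'.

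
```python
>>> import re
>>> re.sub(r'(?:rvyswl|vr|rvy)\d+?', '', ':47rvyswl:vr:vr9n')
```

Every occurrence is swapped for ''.

':47rvyswl:vr:n'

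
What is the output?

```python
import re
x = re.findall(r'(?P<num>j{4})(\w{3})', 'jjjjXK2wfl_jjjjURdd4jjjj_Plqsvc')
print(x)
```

[('jjjj', 'XK2'), ('jjjj', 'URd'), ('jjjj', '_Pl')]

Pattern: exactly 4 of a literal 'j' (captured as 'num'); then exactly 3 of a word character (captured).
Scanning left to right: at [0:7] match 'jjjjXK2', groups = ('jjjj', 'XK2'); at [11:18] match 'jjjjURd', groups = ('jjjj', 'URd'); at [20:27] match 'jjjj_Pl', groups = ('jjjj', '_Pl').
With 2 capturing groups, `findall` returns a 2-tuple per match.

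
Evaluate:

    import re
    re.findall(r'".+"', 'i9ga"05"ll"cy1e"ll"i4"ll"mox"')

Walking the string: at [4:29] → '"05"ll"cy1e"ll"i4"ll"mox"'.
Since nothing is captured, `findall` lists the 1 matched substring directly.

['"05"ll"cy1e"ll"i4"ll"mox"']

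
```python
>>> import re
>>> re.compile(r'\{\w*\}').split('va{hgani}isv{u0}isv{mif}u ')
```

['va', 'isv', 'isv', 'u ']

The string is cut at each match, leaving 4 pieces.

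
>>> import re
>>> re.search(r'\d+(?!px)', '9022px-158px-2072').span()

(0, 3)

`(?!…)`/`(?<!…)` only lets a position through if the neighbouring text does NOT match; no characters are consumed.
`re.search` scans for the first position where the pattern succeeds.
The match spans [0:3] → '902'.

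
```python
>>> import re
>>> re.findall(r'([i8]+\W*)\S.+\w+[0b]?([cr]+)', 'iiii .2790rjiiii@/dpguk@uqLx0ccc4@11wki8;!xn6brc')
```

Pattern: one or more of one of [i8], then zero or more of a non-word character (captured); then a non-whitespace character, then one or more of any character, then one or more of a word character; then optionally one of [0b]; then one or more of one of [cr] (captured).
2 groups means the one result is a tuple of 2 captured strings — 1 here.

[('iiii .', 'c')]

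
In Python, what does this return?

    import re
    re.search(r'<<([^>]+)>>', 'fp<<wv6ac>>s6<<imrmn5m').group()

'<<wv6ac>>'

The match spans [2:11] → '<<wv6ac>>'.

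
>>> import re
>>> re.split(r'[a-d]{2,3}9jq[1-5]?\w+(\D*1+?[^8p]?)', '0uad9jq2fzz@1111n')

['0u', '@11', '11n']

The `?` after the quantifier makes it lazy — it takes as little as possible before letting the rest of the pattern try.
Because the pattern has a capturing group, `split` also inserts each captured text between the pieces.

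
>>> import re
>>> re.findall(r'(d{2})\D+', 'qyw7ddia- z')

['dd']

This matches exactly 2 of a literal 'd' (captured); then one or more of a non-digit.
Walking the string: at [4:11] match 'ddia- z', group 1 = 'dd'.
`findall` collects group 1 from the one match (1 total).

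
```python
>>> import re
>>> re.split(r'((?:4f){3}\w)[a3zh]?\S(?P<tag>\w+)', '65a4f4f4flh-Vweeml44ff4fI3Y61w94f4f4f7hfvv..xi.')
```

['65a', '4f4f4fl', 'Vweeml44ff4fI3Y61w94f4f4f7hfvv', '..xi.']

This matches the literal '4f' repeated 3 times, then a word character (captured); then optionally one of [a3zh], then a non-whitespace character; then one or more of a word character (captured as 'tag').
The group in the pattern means `split` returns the separators' captures alongside the pieces.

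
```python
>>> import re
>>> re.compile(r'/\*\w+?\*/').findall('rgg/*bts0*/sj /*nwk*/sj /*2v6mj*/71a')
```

['/*bts0*/', '/*nwk*/', '/*2v6mj*/']

Since nothing is captured, `findall` lists the 3 matched substrings directly.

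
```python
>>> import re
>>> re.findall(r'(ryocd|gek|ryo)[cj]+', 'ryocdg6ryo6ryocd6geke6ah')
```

Scanning left to right: at [0:4] match 'ryoc', group 1 = 'ryo'; at [11:15] match 'ryoc', group 1 = 'ryo'.
Because there's exactly one group, `findall` drops the full match and keeps group 1 from each hit.

['ryo', 'ryo']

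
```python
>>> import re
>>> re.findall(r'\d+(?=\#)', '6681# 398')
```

['6681']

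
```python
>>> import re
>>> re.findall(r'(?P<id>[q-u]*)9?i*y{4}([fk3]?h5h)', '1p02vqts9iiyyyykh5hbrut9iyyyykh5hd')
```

[('qts', 'kh5h'), ('rut', 'kh5h')]

This matches zero or more of a character in [q-u] (captured as 'id'); then optionally a literal '9', then zero or more of the literal 'i', then exactly 4 of the literal 'y'; then optionally one of [fk3], then the literal 'h5h' (captured).
Scanning left to right: at [5:19] match 'qts9iiyyyykh5h', groups = ('qts', 'kh5h'); at [20:33] match 'rut9iyyyykh5h', groups = ('rut', 'kh5h').
`findall` packs the 2 group values into a tuple for every match.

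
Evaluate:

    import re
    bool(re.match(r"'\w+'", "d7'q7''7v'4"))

`match` is anchored at position 0; if the pattern doesn't fit there, it returns None.
Here the pattern fails at index 0, so the call returns None, and `bool(None)` is False.

False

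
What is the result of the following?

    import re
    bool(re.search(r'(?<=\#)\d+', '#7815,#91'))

True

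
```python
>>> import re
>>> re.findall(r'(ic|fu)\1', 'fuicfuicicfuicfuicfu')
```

['ic']

The backreference `\1` re-matches whatever the first group consumed, character for character.
Because there's exactly one group, `findall` drops the full match and keeps group 1 from the one hit.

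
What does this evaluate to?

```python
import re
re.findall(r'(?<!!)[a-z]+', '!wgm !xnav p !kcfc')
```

The negative lookaround is zero-width — it rules out positions where the adjacent text would match, without consuming anything.
Walking the string: at [2:4] → 'gm'; at [7:10] → 'nav'; at [11:12] → 'p'; at [15:18] → 'cfc'.
`findall` yields the raw match text (4 of them) because the pattern has no groups.

['gm', 'nav', 'p', 'cfc']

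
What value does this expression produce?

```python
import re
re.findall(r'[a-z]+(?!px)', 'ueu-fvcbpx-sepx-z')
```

['ueu', 'fvcbpx', 'sepx', 'z']

The negative lookahead/lookbehind blocks any match where the forbidden context is present.
Walking the string: at [0:3] → 'ueu'; at [4:10] → 'fvcbpx'; at [11:15] → 'sepx'; at [16:17] → 'z'.
No capturing groups, so `findall` returns the 4 full match strings.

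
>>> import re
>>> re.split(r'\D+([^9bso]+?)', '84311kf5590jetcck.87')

['84311', '5', '590', '8', '7']

Pattern: one or more of a non-digit; then one or more of any character except [9bso] (lazy) (captured).
Lazy quantifiers expand one character at a time until the remainder of the pattern can match.
Matches to split on: at [5:8] → 'kf5'; at [11:19] → 'jetcck.8'.
Because the pattern has a capturing group, `split` also inserts each captured text between the pieces.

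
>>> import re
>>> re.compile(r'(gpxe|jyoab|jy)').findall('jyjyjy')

Scanning left to right: at [0:2] match 'jy', group 1 = 'jy'; at [2:4] match 'jy', group 1 = 'jy'; at [4:6] match 'jy', group 1 = 'jy'.
`findall` collects group 1 from each match (3 total).

['jy', 'jy', 'jy']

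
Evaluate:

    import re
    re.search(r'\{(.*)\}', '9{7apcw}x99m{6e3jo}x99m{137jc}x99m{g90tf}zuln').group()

`search` walks the string left to right and returns the first match it finds.
The match spans [1:41] → '{7apcw}x99m{6e3jo}x99m{137jc}x99m{g90tf}'.
Captured: group 1 = '7apcw}x99m{6e3jo}x99m{137jc}x99m{g90tf'.

'{7apcw}x99m{6e3jo}x99m{137jc}x99m{g90tf}'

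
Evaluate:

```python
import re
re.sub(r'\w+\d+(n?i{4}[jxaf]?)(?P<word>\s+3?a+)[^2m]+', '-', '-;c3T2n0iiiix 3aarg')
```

'-;-'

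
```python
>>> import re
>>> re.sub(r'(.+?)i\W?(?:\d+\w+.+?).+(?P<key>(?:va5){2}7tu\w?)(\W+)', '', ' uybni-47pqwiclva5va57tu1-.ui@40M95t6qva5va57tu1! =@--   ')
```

''

Every occurrence is swapped for ''.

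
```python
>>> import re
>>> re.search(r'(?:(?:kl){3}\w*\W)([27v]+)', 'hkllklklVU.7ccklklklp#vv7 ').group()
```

The match spans [14:25] → 'klklklp#vv7'.

'klklklp#vv7'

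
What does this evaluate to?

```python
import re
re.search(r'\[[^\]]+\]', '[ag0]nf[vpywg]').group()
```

The match spans [0:5] → '[ag0]'.

'[ag0]'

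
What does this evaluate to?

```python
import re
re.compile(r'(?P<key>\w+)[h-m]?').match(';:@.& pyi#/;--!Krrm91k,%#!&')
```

`re.match` won't scan ahead — the pattern has to work from the very first character.
Here position 0 doesn't satisfy it, so the call returns None.

None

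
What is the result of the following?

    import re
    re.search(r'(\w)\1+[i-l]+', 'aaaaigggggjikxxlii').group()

'aaaai'

`\1` is not a pattern — it's the concrete string captured by group 1, re-applied verbatim.
The match spans [0:5] → 'aaaai'.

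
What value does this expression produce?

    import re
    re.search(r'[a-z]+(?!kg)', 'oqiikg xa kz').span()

A negative assertion filters positions out without eating any characters.
The match spans [0:6] → 'oqiikg'.

(0, 6)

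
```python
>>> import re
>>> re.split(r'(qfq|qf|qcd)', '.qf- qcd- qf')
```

Matches to split on: at [1:3] → 'qf'; at [5:8] → 'qcd'; at [10:12] → 'qf'.
With a capturing group present, the delimiter's captured portion is kept in the result list.

['.', 'qf', '- ', 'qcd', '- ', 'qf', '']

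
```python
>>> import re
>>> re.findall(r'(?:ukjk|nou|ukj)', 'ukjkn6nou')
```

The regex engine tests alternatives in the order written; an earlier branch that matches wins even if a later one would match more.
Walking the string: at [0:4] → 'ukjk'; at [6:9] → 'nou'.
Since nothing is captured, `findall` lists the 2 matched substrings directly.

['ukjk', 'nou']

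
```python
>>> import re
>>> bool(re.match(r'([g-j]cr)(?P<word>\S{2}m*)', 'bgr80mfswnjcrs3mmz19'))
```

`match` is anchored at position 0; if the pattern doesn't fit there, it returns None.
Here position 0 doesn't satisfy it, so the call returns None, and `bool(None)` is False.

False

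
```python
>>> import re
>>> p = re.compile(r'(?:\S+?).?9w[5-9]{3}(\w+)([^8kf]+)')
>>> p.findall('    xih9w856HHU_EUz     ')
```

[('HHU_EUz', '     ')]

Pattern: one or more of a non-whitespace character (lazy) (non-capturing group); then optionally any character, then the literal '9w', then exactly 3 of a character in [5-9]; then one or more of a word character (captured); then one or more of any character except [8kf] (captured).
With 2 capturing groups, `findall` returns a 2-tuple per match.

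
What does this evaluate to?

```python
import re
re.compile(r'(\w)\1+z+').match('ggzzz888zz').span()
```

`re.match` won't scan ahead — the pattern has to work from the very first character.
The match spans [0:5] → 'ggzzz'.

(0, 5)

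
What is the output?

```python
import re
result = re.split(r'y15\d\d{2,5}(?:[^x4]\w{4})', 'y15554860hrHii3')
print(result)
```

The pattern matches the literal 'y15', then a digit, then 2 to 5 of a digit; then any character except [x4], then exactly 4 of a word character (non-capturing group).
Matches to split on: at [0:14] → 'y15554860hrHii'.
The string is cut at each match, leaving 2 pieces.

['', '3']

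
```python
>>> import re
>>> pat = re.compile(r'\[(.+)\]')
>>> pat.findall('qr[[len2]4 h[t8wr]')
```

['[len2]4 h[t8wr']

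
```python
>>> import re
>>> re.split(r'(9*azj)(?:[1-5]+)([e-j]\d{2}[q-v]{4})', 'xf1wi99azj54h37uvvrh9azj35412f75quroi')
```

['xf1wi', '99azj', 'h37uvvr', 'h9azj35412f75quroi']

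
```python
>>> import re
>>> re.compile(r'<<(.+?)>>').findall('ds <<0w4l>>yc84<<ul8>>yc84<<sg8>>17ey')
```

The `?` after the quantifier makes it lazy — it takes as little as possible before letting the rest of the pattern try.
One capturing group, so `findall` returns just the captured substring from each match — 3 in all.

['0w4l', 'ul8', 'sg8']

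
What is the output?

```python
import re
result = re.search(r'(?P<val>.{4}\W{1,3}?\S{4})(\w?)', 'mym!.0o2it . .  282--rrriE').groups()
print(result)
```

Pattern: exactly 4 of any character, then 1 to 3 of a non-word character (lazy), then exactly 4 of a non-whitespace character (captured as 'val'); then optionally a word character (captured).
`search` walks the string left to right and returns the first match it finds.
The match spans [0:10] → 'mym!.0o2it'.
Captured: group 1 = 'mym!.0o2i', group 2 = 't'.

('mym!.0o2i', 't')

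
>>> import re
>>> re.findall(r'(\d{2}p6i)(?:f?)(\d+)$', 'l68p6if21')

Pattern: exactly 2 of a digit, then the literal 'p6i' (captured); then optionally a literal 'f' (non-capturing group); then one or more of a digit (captured); then anchored at the end.
Matches: at [1:9] match '68p6if21', groups = ('68p6i', '21').
2 groups means the one result is a tuple of 2 captured strings — 1 here.

[('68p6i', '21')]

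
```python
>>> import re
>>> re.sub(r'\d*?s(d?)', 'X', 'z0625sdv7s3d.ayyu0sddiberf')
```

'zXvX3d.ayyuXdiberf'

This matches zero or more of a digit (lazy), then a literal 's'; then optionally a literal 'd' (captured).
Matches: at [1:7] → '0625sd'; at [8:10] → '7s'; at [17:20] → '0sd'.
`sub` substitutes 'X' at each match site.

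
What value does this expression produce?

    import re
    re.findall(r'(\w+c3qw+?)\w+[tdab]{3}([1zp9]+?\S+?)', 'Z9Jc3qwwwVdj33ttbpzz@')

The pattern matches one or more of a word character, then the literal 'c3q', then one or more of the literal 'w' (lazy) (captured); then one or more of a word character, then exactly 3 of one of [tdab]; then one or more of one of [1zp9] (lazy), then one or more of a non-whitespace character (lazy) (captured).
Because the quantifier is non-greedy, it stops expanding at the earliest point where the rest of the pattern can succeed.
Matches: at [0:19] match 'Z9Jc3qwwwVdj33ttbpz', groups = ('Z9Jc3qw', 'pz').
2 groups means the one result is a tuple of 2 captured strings — 1 here.

[('Z9Jc3qw', 'pz')]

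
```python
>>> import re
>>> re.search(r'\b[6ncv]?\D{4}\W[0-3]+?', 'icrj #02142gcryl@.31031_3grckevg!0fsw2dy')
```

None

Pattern: a word boundary (`\b`, zero-width); then optionally one of [6ncv], then exactly 4 of a non-digit; then a non-word character, then one or more of a character in [0-3] (lazy).
Here the pattern never matches, so the call returns None.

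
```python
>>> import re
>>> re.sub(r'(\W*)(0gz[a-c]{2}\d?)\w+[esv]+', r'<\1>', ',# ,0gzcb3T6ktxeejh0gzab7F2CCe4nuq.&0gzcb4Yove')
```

'<,# ,>4nuq<.&>'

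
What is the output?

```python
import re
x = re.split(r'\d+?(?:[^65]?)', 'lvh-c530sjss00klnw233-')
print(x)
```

['lvh-c', '', 'jss', 'klnw', '', '']

Pattern: one or more of a digit (lazy); then optionally any character except [65] (non-capturing group).
Matches to split on: at [5:7] → '53'; at [7:9] → '0s'; at [12:14] → '00'; at [18:20] → '23'; at [20:22] → '3-'.
Each match becomes a cut point; 6 segments remain.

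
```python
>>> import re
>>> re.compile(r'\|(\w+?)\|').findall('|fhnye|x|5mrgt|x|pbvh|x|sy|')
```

['fhnye', '5mrgt', 'pbvh', 'sy']

`findall` collects group 1 from each match (4 total).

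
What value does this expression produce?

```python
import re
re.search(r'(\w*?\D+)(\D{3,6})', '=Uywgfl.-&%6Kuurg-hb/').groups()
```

('=Uywgfl.', '-&%')

This matches zero or more of a word character (lazy), then one or more of a non-digit (captured); then 3 to 6 of a non-digit (captured).
`search` walks the string left to right and returns the first match it finds.
The match spans [0:11] → '=Uywgfl.-&%'.
Captured: group 1 = '=Uywgfl.', group 2 = '-&%'.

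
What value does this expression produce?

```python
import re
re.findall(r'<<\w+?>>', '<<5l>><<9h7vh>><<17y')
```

['<<5l>>', '<<9h7vh>>']

With no groups in the pattern, `findall` gives back each whole match — 2 here.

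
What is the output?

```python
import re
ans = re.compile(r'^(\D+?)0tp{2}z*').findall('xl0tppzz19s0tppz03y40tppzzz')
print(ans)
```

['xl']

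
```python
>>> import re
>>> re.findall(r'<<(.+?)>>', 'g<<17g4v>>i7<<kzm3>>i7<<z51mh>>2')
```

A `+?`/`*?`/`{m,n}?` starts at its minimum and grows only as far as needed for what follows to match.
`findall` collects group 1 from each match (3 total).

['17g4v', 'kzm3', 'z51mh']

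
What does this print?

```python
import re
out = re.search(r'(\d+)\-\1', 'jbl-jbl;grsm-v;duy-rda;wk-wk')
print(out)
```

A backreference is literal: `\1` must see the identical characters the first group matched.
`re.search` scans for the first position where the pattern succeeds.
Here no position works, so the call returns None.

None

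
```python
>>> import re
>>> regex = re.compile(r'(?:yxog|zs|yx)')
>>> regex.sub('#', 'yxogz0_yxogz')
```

The regex engine tests alternatives in the order written; an earlier branch that matches wins even if a later one would match more.
Every occurrence is swapped for '#'.

'#z0_#z'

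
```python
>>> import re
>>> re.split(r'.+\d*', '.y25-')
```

['', '']

`split` removes every match and returns the 2 fragments in between.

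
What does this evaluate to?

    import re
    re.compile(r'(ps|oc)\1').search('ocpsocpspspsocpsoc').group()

'psps'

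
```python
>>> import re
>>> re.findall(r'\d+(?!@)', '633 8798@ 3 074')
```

The negative lookahead/lookbehind blocks any match where the forbidden context is present.
Scanning left to right: at [0:3] → '633'; at [4:7] → '879'; at [10:11] → '3'; at [12:15] → '074'.
Since nothing is captured, `findall` lists the 4 matched substrings directly.

['633', '879', '3', '074']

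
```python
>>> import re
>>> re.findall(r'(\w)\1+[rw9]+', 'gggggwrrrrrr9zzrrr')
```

The backreference `\1` re-matches whatever the first group consumed, character for character.
Matches: at [0:13] match 'gggggwrrrrrr9', group 1 = 'g'; at [13:18] match 'zzrrr', group 1 = 'z'.
Because there's exactly one group, `findall` drops the full match and keeps group 1 from each hit.

['g', 'z']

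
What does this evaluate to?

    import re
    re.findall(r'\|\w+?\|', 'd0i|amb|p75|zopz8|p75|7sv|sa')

Scanning left to right: at [3:8] → '|amb|'; at [11:18] → '|zopz8|'; at [21:26] → '|7sv|'.
With no groups in the pattern, `findall` gives back each whole match — 3 here.

['|amb|', '|zopz8|', '|7sv|']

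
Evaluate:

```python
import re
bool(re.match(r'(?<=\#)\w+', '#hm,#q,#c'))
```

False

The `(?=…)`/`(?<=…)` assertion just peeks at neighbouring text; it doesn't advance the match position.
`re.match` won't scan ahead — the pattern has to work from the very first character.
Here the string doesn't start with a match, so the call returns None, and `bool(None)` is False.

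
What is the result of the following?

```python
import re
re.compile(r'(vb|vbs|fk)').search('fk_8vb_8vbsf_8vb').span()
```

`re.search` scans for the first position where the pattern succeeds.
The match spans [0:2] → 'fk'.
Captured: group 1 = 'fk'.

(0, 2)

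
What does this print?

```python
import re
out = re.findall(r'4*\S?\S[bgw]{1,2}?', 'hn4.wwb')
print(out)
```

['4.ww']

The pattern matches zero or more of a literal '4', then optionally a non-whitespace character; then a non-whitespace character, then 1 to 2 of one of [bgw] (lazy).
With no groups in the pattern, `findall` gives back each whole match — 1 here.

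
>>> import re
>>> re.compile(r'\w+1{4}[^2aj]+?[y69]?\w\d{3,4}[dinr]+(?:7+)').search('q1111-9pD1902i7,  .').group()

'q1111-9pD1902i7'

The match spans [0:15] → 'q1111-9pD1902i7'.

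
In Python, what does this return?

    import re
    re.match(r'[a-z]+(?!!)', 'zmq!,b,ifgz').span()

Because the assertion is negative and zero-width, positions next to the forbidden text are skipped.
`re.match` only tries the pattern at the start of the string.
The match spans [0:2] → 'zm'.

(0, 2)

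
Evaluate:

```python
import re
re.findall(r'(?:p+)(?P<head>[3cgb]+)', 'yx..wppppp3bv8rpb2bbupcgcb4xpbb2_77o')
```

['3b', 'b', 'cgcb', 'bb']

The pattern matches one or more of a literal 'p' (non-capturing group); then one or more of one of [3cgb] (captured as 'head').
Matches: at [5:12] match 'ppppp3b', group 1 = '3b'; at [15:17] match 'pb', group 1 = 'b'; at [21:26] match 'pcgcb', group 1 = 'cgcb'; at [28:31] match 'pbb', group 1 = 'bb'.
`findall` collects group 1 from each match (4 total).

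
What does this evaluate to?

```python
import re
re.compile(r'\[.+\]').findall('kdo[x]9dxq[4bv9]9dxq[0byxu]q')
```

`findall` yields the raw match text (1 of them) because the pattern has no groups.

['[x]9dxq[4bv9]9dxq[0byxu]']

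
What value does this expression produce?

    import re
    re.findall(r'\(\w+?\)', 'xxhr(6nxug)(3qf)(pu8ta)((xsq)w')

['(6nxug)', '(3qf)', '(pu8ta)', '(xsq)']

Matches: at [4:11] → '(6nxug)'; at [11:16] → '(3qf)'; at [16:23] → '(pu8ta)'; at [24:29] → '(xsq)'.
`findall` yields the raw match text (4 of them) because the pattern has no groups.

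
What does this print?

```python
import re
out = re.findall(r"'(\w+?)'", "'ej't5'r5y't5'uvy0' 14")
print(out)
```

One capturing group, so `findall` returns just the captured substring from each match — 3 in all.

['ej', 'r5y', 'uvy0']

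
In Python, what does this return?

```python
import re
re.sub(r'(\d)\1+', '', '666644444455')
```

`\1` is not a pattern — it's the concrete string captured by group 1, re-applied verbatim.
Matches: at [0:4] → '6666'; at [4:10] → '444444'; at [10:12] → '55'.
`sub` substitutes '' at each match site.

''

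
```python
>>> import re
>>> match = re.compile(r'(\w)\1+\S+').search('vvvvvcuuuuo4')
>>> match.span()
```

A backreference is literal: `\1` must see the identical characters the first group matched.
`search` walks the string left to right and returns the first match it finds.
The match spans [0:12] → 'vvvvvcuuuuo4'.
Captured: group 1 = 'v'.

(0, 12)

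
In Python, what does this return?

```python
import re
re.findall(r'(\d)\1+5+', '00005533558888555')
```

['0', '3', '8']

`\1` is not a pattern — it's the concrete string captured by group 1, re-applied verbatim.
Walking the string: at [0:6] match '000055', group 1 = '0'; at [6:10] match '3355', group 1 = '3'; at [10:17] match '8888555', group 1 = '8'.
Because there's exactly one group, `findall` drops the full match and keeps group 1 from each hit.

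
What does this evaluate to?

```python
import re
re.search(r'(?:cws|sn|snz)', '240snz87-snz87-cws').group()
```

Alternation tries branches left to right and keeps the first one that lets the overall match succeed at that position.
The match spans [3:5] → 'sn'.

'sn'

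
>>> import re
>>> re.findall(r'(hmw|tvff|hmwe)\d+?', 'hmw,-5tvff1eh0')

['tvff']

Matches: at [6:11] match 'tvff1', group 1 = 'tvff'.
Because there's exactly one group, `findall` drops the full match and keeps group 1 from the one hit.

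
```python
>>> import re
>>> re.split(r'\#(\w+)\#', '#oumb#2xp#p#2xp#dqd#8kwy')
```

['', 'oumb', '2xp', 'p', '2xp', 'dqd', '8kwy']

Matches to split on: at [0:6] → '#oumb#'; at [9:12] → '#p#'; at [15:20] → '#dqd#'.
`re.split` interleaves the captured-group text with the surrounding fragments.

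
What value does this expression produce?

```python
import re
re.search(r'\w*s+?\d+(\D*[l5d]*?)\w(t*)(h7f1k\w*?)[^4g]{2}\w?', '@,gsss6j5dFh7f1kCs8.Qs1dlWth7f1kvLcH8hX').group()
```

The pattern matches zero or more of a word character, then one or more of a literal 's' (lazy), then one or more of a digit; then zero or more of a non-digit, then zero or more of one of [l5d] (lazy) (captured); then a word character; then zero or more of a literal 't' (captured); then the literal 'h7f', then the literal '1k', then zero or more of a word character (lazy) (captured); then exactly 2 of any character except [4g], then optionally a word character.
The match spans [2:19] → 'gsss6j5dFh7f1kCs8'.

'gsss6j5dFh7f1kCs8'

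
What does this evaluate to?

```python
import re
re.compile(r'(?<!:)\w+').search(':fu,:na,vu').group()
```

'u'

`(?!…)`/`(?<!…)` only lets a position through if the neighbouring text does NOT match; no characters are consumed.
`search` walks the string left to right and returns the first match it finds.
The match spans [2:3] → 'u'.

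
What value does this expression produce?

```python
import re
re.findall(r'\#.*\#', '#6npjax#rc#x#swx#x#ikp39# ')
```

['#6npjax#rc#x#swx#x#ikp39#']

Scanning left to right: at [0:25] → '#6npjax#rc#x#swx#x#ikp39#'.
Since nothing is captured, `findall` lists the 1 matched substring directly.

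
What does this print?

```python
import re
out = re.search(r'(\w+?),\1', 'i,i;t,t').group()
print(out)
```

`\1` has to match the exact text group 1 already captured.
The match spans [0:3] → 'i,i'.

i,i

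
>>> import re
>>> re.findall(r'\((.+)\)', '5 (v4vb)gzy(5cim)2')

['v4vb)gzy(5cim']

Walking the string: at [2:17] match '(v4vb)gzy(5cim)', group 1 = 'v4vb)gzy(5cim'.
With a single group, `findall` returns only what that group captured — 1 item.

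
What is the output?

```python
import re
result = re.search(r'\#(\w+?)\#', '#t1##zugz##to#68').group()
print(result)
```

`re.search` scans for the first position where the pattern succeeds.
The match spans [0:4] → '#t1#'.
Captured: group 1 = 't1'.

#t1#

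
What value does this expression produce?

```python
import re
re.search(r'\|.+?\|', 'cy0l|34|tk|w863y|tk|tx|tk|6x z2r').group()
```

'|34|'

Unlike `match`, `search` isn't anchored — it looks for the pattern anywhere in the string.
The match spans [4:8] → '|34|'.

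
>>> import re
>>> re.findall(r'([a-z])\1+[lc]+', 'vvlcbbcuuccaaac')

['v', 'b', 'u', 'a']

`\1` has to match the exact text group 1 already captured.
Walking the string: at [0:4] match 'vvlc', group 1 = 'v'; at [4:7] match 'bbc', group 1 = 'b'; at [7:11] match 'uucc', group 1 = 'u'; at [11:15] match 'aaac', group 1 = 'a'.
Because there's exactly one group, `findall` drops the full match and keeps group 1 from each hit.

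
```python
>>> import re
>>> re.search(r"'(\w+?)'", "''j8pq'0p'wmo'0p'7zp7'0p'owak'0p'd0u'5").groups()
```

('j8pq',)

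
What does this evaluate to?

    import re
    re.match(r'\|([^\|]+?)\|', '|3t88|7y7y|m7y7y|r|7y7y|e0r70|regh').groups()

`match` is anchored at position 0; if the pattern doesn't fit there, it returns None.
The match spans [0:6] → '|3t88|'.
Captured: group 1 = '3t88'.

('3t88',)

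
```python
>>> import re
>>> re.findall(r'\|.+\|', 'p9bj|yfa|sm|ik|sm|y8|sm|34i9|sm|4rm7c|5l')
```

['|yfa|sm|ik|sm|y8|sm|34i9|sm|4rm7c|']

With no groups in the pattern, `findall` gives back each whole match — 1 here.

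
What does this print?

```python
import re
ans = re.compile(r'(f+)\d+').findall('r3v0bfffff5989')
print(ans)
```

['fffff']

This matches one or more of a literal 'f' (captured); then one or more of a digit.
Walking the string: at [5:14] match 'fffff5989', group 1 = 'fffff'.
One capturing group, so `findall` returns just the captured substring from the one match — 1 in all.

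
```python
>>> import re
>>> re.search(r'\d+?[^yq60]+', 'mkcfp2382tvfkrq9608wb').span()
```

The pattern matches one or more of a digit (lazy); then one or more of any character except [yq60].
Unlike `match`, `search` isn't anchored — it looks for the pattern anywhere in the string.
The match spans [5:14] → '2382tvfkr'.

(5, 14)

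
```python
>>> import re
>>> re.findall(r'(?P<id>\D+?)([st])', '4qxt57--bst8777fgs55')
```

With the lazy modifier that quantifier settles for the fewest repetitions that let the rest of the pattern succeed (the atoms after it are unaffected and can still be greedy).
Multiple groups make `findall` return tuples — one 2-tuple for each match.

[('qx', 't'), ('--b', 's'), ('fg', 's')]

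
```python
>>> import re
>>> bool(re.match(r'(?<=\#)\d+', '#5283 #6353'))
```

False

Lookahead/lookbehind check context without consuming it, so the matched span excludes the asserted characters.
With `match`, the pattern is implicitly anchored at the beginning.
Here position 0 doesn't satisfy it, so the call returns None, and `bool(None)` is False.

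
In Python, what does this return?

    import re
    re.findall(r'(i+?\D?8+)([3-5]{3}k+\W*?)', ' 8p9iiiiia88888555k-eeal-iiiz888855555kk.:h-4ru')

[('iiiiia88888', '555k')]

The pattern matches one or more of the literal 'i' (lazy), then optionally a non-digit, then one or more of a literal '8' (captured); then exactly 3 of a character in [3-5], then one or more of the literal 'k', then zero or more of a non-word character (lazy) (captured).
Walking the string: at [4:19] match 'iiiiia88888555k', groups = ('iiiiia88888', '555k').
Multiple groups make `findall` return tuples — one 2-tuple for the one match.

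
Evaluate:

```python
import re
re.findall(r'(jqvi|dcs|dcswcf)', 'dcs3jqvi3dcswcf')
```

`|` is ordered: at each position the engine commits to the first alternative that works.
Scanning left to right: at [0:3] match 'dcs', group 1 = 'dcs'; at [4:8] match 'jqvi', group 1 = 'jqvi'; at [9:12] match 'dcs', group 1 = 'dcs'.
One capturing group, so `findall` returns just the captured substring from each match — 3 in all.

['dcs', 'jqvi', 'dcs']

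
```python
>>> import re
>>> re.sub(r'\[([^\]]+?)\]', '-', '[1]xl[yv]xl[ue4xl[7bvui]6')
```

Matches: at [0:3] → '[1]'; at [5:9] → '[yv]'; at [11:24] → '[ue4xl[7bvui]'.
Every occurrence is swapped for '-'.

'-xl-xl-6'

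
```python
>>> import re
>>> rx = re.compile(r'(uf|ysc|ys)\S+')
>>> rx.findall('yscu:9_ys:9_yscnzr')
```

['ysc']

Alternation isn't longest-match — the leftmost alternative that fits at this position is chosen.
Matches: at [0:18] match 'yscu:9_ys:9_yscnzr', group 1 = 'ysc'.
With a single group, `findall` returns only what that group captured — 1 item.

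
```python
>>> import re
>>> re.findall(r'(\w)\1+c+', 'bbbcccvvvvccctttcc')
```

['b', 'v', 't']

After group 1 captures some text, `\1` only succeeds where that same text appears again.
Walking the string: at [0:6] match 'bbbccc', group 1 = 'b'; at [6:13] match 'vvvvccc', group 1 = 'v'; at [13:18] match 'tttcc', group 1 = 't'.
Because there's exactly one group, `findall` drops the full match and keeps group 1 from each hit.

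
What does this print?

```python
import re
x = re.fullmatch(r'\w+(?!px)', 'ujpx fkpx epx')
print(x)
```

None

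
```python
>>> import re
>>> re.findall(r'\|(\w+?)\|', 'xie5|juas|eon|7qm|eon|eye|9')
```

`findall` collects group 1 from each match (3 total).

['juas', '7qm', 'eye']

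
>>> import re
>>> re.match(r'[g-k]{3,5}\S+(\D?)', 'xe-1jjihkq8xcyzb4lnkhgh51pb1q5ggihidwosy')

None

Pattern: 3 to 5 of a character in [g-k], then one or more of a non-whitespace character; then optionally a non-digit (captured).
`match` is anchored at position 0; if the pattern doesn't fit there, it returns None.
Here the string doesn't start with a match, so the call returns None.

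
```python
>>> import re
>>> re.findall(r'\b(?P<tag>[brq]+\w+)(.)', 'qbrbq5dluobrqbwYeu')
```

`findall` packs the 2 group values into a tuple for every match.

[('qbrbq5dluobrqbwYe', 'u')]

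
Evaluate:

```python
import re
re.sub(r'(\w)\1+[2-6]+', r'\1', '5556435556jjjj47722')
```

'5j7'

`\1` is not a pattern — it's the concrete string captured by group 1, re-applied verbatim.
Each match is replaced using the text its own group 1 captured.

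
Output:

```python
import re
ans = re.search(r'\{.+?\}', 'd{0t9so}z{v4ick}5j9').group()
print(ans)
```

{0t9so}

A non-greedy quantifier consumes as few characters as it can — just enough that the remainder of the pattern still matches from where it stops; whatever follows it matches normally.
The match spans [1:8] → '{0t9so}'.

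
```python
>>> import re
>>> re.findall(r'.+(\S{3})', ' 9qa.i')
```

Pattern: one or more of any character; then exactly 3 of a non-whitespace character (captured).
Because there's exactly one group, `findall` drops the full match and keeps group 1 from the one hit.

['a.i']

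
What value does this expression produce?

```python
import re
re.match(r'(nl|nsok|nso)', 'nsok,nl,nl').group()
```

'nsok'

`|` is ordered: at each position the engine commits to the first alternative that works.
`match` is anchored at position 0; if the pattern doesn't fit there, it returns None.
The match spans [0:4] → 'nsok'.
Captured: group 1 = 'nsok'.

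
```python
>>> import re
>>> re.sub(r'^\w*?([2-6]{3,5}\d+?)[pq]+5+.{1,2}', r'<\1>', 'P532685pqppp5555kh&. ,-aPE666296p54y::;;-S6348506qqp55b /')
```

The pattern matches anchored at the start of the string; then zero or more of a word character (lazy); then 3 to 5 of a character in [2-6], then one or more of a digit (lazy) (captured); then one or more of one of [pq], then one or more of the literal '5', then 1 to 2 of any character.
A `+?`/`*?`/`{m,n}?` starts at its minimum and grows only as far as needed for what follows to match.
Matches: at [0:18] → 'P532685pqppp5555kh'.
The replacement refers to a captured group, so each match is rewritten using its own captured text.

'<532685>&. ,-aPE666296p54y::;;-S6348506qqp55b /'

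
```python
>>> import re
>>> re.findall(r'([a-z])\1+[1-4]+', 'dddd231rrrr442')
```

`\1` is not a pattern — it's the concrete string captured by group 1, re-applied verbatim.
With a single group, `findall` returns only what that group captured — 2 items.

['d', 'r']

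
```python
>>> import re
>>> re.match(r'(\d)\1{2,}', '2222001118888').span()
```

(0, 4)

`\1` is not a pattern — it's the concrete string captured by group 1, re-applied verbatim.
`match` is anchored at position 0; if the pattern doesn't fit there, it returns None.
The match spans [0:4] → '2222'.
Captured: group 1 = '2'.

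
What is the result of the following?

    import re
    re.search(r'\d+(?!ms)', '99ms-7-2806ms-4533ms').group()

'9'

Because the assertion is negative and zero-width, positions next to the forbidden text are skipped.
The match spans [0:1] → '9'.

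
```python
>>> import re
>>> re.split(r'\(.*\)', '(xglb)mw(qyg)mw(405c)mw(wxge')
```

Splitting on the pattern gives 2 pieces.

['', 'mw(wxge']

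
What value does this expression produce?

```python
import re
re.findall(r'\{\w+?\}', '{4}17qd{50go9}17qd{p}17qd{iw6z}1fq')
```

['{4}', '{50go9}', '{p}', '{iw6z}']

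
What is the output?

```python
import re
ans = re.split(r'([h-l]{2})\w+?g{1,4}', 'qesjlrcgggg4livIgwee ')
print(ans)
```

['qes', 'jl', '4', 'li', 'wee ']

With the lazy modifier that quantifier settles for the fewest repetitions that let the rest of the pattern succeed (the atoms after it are unaffected and can still be greedy).
Because the pattern has a capturing group, `split` also inserts each captured text between the pieces.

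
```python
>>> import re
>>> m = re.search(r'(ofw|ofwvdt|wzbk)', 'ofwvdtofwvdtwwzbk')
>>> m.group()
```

`|` is ordered: at each position the engine commits to the first alternative that works.
`re.search` tries every starting position until one works.
The match spans [0:3] → 'ofw'.
Captured: group 1 = 'ofw'.

'ofw'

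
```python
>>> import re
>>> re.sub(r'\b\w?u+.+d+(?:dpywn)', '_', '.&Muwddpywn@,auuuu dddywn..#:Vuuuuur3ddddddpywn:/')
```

'.&_:/'

Every occurrence is swapped for '_'.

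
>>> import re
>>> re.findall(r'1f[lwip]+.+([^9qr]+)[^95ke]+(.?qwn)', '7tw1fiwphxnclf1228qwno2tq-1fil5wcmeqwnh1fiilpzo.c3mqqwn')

The pattern matches the literal '1f', then one or more of one of [lwip], then one or more of any character; then one or more of any character except [9qr] (captured); then one or more of any character except [95ke]; then optionally any character, then the literal 'qwn' (captured).
Matches: at [3:55] match '1fiwphxnclf1228qwno2tq-1fil5wcmeqwnh1fiilpzo.c3mqqwn', groups = ('m', 'qwn').
`findall` packs the 2 group values into a tuple for every match.

[('m', 'qwn')]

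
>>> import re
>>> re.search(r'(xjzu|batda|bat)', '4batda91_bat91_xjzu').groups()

('batda',)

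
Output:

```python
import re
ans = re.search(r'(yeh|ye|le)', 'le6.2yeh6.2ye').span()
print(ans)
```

`re.search` tries every starting position until one works.
The match spans [0:2] → 'le'.
Captured: group 1 = 'le'.

(0, 2)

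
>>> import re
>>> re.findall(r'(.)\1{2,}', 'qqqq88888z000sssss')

`\1` has to match the exact text group 1 already captured.
Because there's exactly one group, `findall` drops the full match and keeps group 1 from each hit.

['q', '8', '0', 's']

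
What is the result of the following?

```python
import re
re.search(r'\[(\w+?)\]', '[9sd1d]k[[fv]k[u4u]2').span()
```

`re.search` tries every starting position until one works.
The match spans [0:7] → '[9sd1d]'.
Captured: group 1 = '9sd1d'.

(0, 7)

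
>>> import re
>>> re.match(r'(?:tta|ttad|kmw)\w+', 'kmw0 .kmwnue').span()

(0, 4)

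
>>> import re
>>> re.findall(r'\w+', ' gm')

This matches one or more of a word character.
Matches: at [1:3] → 'gm'.
No capturing groups, so `findall` returns the 1 full match string.

['gm']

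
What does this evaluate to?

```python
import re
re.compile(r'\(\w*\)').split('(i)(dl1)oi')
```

Each match becomes a cut point; 3 segments remain.

['', '', 'oi']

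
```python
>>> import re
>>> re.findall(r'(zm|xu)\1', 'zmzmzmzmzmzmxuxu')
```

`\1` is not a pattern — it's the concrete string captured by group 1, re-applied verbatim.
One capturing group, so `findall` returns just the captured substring from each match — 4 in all.

['zm', 'zm', 'zm', 'xu']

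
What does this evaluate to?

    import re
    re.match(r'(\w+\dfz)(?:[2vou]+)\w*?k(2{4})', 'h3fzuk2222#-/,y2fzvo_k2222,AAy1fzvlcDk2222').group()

This matches one or more of a word character, then a digit, then the literal 'fz' (captured); then one or more of one of [2vou] (non-capturing group); then zero or more of a word character (lazy), then a literal 'k'; then exactly 4 of a literal '2' (captured).
`match` is anchored at position 0; if the pattern doesn't fit there, it returns None.
The match spans [0:10] → 'h3fzuk2222'.
Captured: group 1 = 'h3fz', group 2 = '2222'.

'h3fzuk2222'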